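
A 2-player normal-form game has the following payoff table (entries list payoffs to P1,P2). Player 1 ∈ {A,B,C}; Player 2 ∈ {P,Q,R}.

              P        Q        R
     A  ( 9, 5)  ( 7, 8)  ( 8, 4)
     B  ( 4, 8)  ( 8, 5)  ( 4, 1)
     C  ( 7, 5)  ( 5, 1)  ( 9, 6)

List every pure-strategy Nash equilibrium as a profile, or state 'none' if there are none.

(A,P): not NE [P2→Q gives 8>5]
(A,Q): not NE [P1→B gives 8>7]
(A,R): not NE [P1→C gives 9>8; P2→Q gives 8>4]
(B,P): not NE [P1→A gives 9>4]
(B,Q): not NE [P2→P gives 8>5]
(B,R): not NE [P1→C gives 9>4; P2→P gives 8>1]
(C,P): not NE [P1→A gives 9>7; P2→R gives 6>5]
(C,Q): not NE [P1→B gives 8>5; P2→R gives 6>1]
(C,R): NE

Nash profiles: (C,R)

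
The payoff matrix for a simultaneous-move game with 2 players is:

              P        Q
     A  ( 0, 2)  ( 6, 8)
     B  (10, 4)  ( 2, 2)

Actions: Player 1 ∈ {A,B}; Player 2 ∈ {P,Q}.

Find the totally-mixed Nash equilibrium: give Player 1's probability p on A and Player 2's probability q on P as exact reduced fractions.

P1 indiff ⇒ q·0+(1-q)·6 = q·10+(1-q)·2 ⇒ q(-10) = (1-q)(-4) ⇒ q = 2/7
P2 indiff ⇒ p·2+(1-p)·4 = p·8+(1-p)·2 ⇒ p(-6) = (1-p)(-2) ⇒ p = 1/4

(p,q) = (1/4, 2/7)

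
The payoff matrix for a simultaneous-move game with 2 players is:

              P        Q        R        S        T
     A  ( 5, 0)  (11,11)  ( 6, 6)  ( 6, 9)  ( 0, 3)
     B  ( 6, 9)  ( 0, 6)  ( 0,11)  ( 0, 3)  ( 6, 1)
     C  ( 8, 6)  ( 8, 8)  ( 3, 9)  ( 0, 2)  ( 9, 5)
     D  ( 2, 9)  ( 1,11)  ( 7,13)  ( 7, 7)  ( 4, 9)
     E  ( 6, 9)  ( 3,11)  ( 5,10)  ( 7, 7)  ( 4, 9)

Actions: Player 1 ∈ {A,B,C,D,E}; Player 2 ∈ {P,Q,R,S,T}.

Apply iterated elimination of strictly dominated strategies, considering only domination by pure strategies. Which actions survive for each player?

P2 drop P (R beats it: A:6>0 B:11>9 C:9>6 D:13>9 E:10>9)
P2 drop S (Q beats it: A:11>9 B:6>3 C:8>2 D:11>7 E:11>7)
P1 drop B (C beats it: Q:8>0 R:3>0 T:9>6)
P2 drop T (Q beats it: A:11>3 C:8>5 D:11>9 E:11>9)
P1 drop C (A beats it: Q:11>8 R:6>3)
P1 drop E (A beats it: Q:11>3 R:6>5)
P1→{A,D} P2→{Q,R}

IESDS → P1:{A,D} P2:{Q,R}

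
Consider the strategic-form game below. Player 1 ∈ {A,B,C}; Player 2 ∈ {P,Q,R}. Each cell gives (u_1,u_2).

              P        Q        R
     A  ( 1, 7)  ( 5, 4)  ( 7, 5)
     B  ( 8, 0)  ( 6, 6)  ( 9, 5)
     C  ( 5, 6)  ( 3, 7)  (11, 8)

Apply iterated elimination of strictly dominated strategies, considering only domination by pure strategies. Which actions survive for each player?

P1 drop A (B beats it: P:8>1 Q:6>5 R:9>7)
P2 drop P (Q beats it: B:6>0 C:7>6)
P1→{B,C} P2→{Q,R}

Survivors P1:{B,C} P2:{Q,R}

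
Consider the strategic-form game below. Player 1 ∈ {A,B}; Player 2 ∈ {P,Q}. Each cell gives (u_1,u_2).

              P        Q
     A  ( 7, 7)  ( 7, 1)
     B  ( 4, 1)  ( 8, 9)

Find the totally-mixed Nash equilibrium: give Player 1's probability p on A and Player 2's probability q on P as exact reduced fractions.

P1 mixes 4/7 on A; P2 mixes 1/4 on P

P1 indiff ⇒ q·7+(1-q)·7 = q·4+(1-q)·8 ⇒ q(3) = (1-q)(1) ⇒ q = 1/4
P2 indiff ⇒ p·7+(1-p)·1 = p·1+(1-p)·9 ⇒ p(6) = (1-p)(8) ⇒ p = 4/7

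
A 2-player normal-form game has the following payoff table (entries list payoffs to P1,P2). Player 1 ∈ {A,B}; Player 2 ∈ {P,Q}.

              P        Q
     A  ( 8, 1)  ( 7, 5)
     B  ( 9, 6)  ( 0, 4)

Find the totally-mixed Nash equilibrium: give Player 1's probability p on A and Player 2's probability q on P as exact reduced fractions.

p=1/3, q=7/8

P1 indiff ⇒ q·8+(1-q)·7 = q·9+(1-q)·0 ⇒ q(-1) = (1-q)(-7) ⇒ q = 7/8
P2 indiff ⇒ p·1+(1-p)·6 = p·5+(1-p)·4 ⇒ p(-4) = (1-p)(-2) ⇒ p = 1/3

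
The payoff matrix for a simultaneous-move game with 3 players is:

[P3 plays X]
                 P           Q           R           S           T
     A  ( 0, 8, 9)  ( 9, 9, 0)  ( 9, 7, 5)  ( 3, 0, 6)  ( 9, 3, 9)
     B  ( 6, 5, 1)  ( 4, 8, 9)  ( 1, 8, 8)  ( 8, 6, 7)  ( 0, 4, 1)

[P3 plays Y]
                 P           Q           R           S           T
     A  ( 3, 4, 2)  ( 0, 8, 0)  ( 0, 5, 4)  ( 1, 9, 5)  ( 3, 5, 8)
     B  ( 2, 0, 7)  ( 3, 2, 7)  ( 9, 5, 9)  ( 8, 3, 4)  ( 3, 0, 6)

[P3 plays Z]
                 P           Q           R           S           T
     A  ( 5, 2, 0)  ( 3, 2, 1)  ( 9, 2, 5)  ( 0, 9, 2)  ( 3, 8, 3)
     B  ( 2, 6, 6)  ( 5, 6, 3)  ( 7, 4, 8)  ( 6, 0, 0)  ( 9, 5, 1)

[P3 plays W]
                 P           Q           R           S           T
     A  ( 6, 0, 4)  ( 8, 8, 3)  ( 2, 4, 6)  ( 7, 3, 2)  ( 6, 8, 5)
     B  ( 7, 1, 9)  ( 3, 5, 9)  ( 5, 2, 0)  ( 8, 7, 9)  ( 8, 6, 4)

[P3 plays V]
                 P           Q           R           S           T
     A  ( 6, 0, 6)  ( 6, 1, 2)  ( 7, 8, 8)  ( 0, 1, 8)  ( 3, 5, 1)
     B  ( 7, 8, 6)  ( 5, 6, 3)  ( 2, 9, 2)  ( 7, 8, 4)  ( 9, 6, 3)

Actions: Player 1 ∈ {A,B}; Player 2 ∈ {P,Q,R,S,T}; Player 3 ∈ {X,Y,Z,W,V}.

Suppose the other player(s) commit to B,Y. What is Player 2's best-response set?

u_2(P vs B,Y) = 0
u_2(Q vs B,Y) = 2
u_2(R vs B,Y) = 5
u_2(S vs B,Y) = 3
u_2(T vs B,Y) = 0
max payoff 5 at {R}

BR_2 = {R}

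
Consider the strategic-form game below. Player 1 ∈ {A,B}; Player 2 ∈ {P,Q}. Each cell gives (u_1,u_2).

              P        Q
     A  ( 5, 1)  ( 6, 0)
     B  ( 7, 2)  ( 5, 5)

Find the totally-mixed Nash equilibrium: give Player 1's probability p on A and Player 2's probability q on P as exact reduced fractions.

P1 indiff ⇒ q·5+(1-q)·6 = q·7+(1-q)·5 ⇒ q(-2) = (1-q)(-1) ⇒ q = 1/3
P2 indiff ⇒ p·1+(1-p)·2 = p·0+(1-p)·5 ⇒ p(1) = (1-p)(3) ⇒ p = 3/4

P1 mixes 3/4 on A; P2 mixes 1/3 on P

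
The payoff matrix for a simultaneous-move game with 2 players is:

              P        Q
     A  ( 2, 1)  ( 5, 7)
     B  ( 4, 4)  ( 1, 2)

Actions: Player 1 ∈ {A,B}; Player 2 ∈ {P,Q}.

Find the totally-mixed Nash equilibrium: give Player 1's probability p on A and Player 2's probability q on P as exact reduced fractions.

(p,q) = (1/4, 2/3)

P1 indiff ⇒ q·2+(1-q)·5 = q·4+(1-q)·1 ⇒ q(-2) = (1-q)(-4) ⇒ q = 2/3
P2 indiff ⇒ p·1+(1-p)·4 = p·7+(1-p)·2 ⇒ p(-6) = (1-p)(-2) ⇒ p = 1/4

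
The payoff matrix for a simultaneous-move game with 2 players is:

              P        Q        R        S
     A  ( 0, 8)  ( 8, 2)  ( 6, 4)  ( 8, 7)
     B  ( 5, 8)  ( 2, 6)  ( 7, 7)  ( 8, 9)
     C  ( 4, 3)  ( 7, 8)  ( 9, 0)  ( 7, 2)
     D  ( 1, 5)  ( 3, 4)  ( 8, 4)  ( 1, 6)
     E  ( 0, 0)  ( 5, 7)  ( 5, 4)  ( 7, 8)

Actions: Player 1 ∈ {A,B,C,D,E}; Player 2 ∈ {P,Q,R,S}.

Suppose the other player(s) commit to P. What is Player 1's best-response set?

u_1(A vs P) = 0
u_1(B vs P) = 5
u_1(C vs P) = 4
u_1(D vs P) = 1
u_1(E vs P) = 0
max payoff 5 at {B}

P1 best: {B}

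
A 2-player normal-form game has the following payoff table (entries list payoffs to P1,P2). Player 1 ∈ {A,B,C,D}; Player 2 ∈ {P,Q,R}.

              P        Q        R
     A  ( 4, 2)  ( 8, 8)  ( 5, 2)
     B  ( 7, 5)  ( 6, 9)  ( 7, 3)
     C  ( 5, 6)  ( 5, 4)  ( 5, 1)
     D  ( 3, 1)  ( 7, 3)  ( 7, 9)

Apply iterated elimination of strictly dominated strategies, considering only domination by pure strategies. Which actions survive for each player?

P1 drop C (B beats it: P:7>5 Q:6>5 R:7>5)
P2 drop P (Q beats it: A:8>2 B:9>5 D:3>1)
P1→{A,B,D} P2→{Q,R}

IESDS → P1:{A,B,D} P2:{Q,R}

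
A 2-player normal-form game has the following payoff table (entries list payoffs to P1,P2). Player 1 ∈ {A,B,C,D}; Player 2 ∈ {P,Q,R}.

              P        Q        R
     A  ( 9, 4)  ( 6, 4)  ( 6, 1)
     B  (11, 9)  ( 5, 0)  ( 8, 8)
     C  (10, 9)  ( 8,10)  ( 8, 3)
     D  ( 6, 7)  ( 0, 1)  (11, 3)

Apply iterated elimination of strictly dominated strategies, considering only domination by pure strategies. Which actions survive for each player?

P1 drop A (C beats it: P:10>9 Q:8>6 R:8>6)
P2 drop R (P beats it: B:9>8 C:9>3 D:7>3)
P1 drop D (B beats it: P:11>6 Q:5>0)
P1→{B,C} P2→{P,Q}

Remaining: P1:{B,C} P2:{P,Q}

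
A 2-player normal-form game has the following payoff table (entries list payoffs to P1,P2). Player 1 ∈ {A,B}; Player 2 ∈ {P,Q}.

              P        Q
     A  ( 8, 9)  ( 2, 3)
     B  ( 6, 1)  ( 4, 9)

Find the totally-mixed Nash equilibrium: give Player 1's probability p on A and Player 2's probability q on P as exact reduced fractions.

P1 indiff ⇒ q·8+(1-q)·2 = q·6+(1-q)·4 ⇒ q(2) = (1-q)(2) ⇒ q = 1/2
P2 indiff ⇒ p·9+(1-p)·1 = p·3+(1-p)·9 ⇒ p(6) = (1-p)(8) ⇒ p = 4/7

p=4/7, q=1/2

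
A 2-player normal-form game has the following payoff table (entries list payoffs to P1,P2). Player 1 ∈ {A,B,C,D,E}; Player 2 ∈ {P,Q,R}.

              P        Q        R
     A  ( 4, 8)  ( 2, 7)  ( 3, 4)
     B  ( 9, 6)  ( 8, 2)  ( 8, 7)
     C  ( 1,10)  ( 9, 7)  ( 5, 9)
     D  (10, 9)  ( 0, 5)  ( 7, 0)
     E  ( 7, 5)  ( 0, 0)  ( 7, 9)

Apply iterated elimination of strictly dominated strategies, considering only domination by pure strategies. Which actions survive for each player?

Survivors P1:{B,D} P2:{P,R}

P1 drop A (B beats it: P:9>4 Q:8>2 R:8>3)
P1 drop E (B beats it: P:9>7 Q:8>0 R:8>7)
P2 drop Q (P beats it: B:6>2 C:10>7 D:9>5)
P1 drop C (B beats it: P:9>1 R:8>5)
P1→{B,D} P2→{P,R}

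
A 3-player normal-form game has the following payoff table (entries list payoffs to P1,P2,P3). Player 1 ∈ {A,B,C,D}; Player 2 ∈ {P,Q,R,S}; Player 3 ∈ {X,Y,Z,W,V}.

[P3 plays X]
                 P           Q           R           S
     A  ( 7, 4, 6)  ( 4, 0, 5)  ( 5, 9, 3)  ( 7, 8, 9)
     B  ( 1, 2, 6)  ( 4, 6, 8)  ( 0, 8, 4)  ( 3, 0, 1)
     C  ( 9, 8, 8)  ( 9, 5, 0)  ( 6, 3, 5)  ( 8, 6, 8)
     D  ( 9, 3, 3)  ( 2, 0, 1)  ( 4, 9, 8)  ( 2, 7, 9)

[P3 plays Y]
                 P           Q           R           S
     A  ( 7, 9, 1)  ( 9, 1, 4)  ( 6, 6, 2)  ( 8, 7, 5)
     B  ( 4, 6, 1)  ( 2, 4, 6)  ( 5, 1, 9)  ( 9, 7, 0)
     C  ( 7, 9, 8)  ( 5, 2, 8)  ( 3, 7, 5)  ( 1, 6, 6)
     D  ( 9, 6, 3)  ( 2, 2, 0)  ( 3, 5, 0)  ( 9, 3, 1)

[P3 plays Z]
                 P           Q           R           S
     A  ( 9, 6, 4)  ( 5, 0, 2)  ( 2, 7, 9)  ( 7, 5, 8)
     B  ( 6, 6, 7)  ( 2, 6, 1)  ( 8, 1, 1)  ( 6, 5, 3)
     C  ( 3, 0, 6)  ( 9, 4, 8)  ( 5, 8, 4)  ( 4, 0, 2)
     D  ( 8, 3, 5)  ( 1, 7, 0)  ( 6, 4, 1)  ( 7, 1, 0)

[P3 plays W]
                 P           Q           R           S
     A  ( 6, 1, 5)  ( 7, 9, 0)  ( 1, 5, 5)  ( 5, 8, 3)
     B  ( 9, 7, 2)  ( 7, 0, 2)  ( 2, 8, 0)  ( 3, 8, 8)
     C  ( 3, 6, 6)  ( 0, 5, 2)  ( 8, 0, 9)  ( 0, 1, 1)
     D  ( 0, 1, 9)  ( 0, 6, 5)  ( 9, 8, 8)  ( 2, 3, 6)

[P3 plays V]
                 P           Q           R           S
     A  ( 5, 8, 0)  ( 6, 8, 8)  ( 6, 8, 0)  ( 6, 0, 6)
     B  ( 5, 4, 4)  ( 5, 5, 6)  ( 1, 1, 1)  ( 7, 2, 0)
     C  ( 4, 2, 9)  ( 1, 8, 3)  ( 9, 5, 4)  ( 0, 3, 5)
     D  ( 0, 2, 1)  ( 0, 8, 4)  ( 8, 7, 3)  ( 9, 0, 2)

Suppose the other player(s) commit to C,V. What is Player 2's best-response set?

u_2(P vs C,V) = 2
u_2(Q vs C,V) = 8
u_2(R vs C,V) = 5
u_2(S vs C,V) = 3
max payoff 8 at {Q}

argmax u_2 = {Q}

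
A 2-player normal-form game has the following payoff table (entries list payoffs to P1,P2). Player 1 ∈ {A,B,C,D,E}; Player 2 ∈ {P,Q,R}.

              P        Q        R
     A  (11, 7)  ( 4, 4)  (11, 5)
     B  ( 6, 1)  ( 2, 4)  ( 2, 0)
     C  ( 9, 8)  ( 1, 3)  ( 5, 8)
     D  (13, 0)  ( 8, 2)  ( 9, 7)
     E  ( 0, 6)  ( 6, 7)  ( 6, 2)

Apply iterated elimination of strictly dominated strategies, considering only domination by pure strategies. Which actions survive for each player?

IESDS → P1:{A,D} P2:{P,R}

P1 drop B (A beats it: P:11>6 Q:4>2 R:11>2)
P1 drop C (A beats it: P:11>9 Q:4>1 R:11>5)
P1 drop E (D beats it: P:13>0 Q:8>6 R:9>6)
P2 drop Q (R beats it: A:5>4 D:7>2)
P1→{A,D} P2→{P,R}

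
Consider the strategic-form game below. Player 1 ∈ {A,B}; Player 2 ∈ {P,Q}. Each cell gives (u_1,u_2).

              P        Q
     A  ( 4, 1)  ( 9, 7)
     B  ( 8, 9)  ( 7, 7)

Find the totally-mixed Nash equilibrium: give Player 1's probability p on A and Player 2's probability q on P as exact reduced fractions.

P1 indiff ⇒ q·4+(1-q)·9 = q·8+(1-q)·7 ⇒ q(-4) = (1-q)(-2) ⇒ q = 1/3
P2 indiff ⇒ p·1+(1-p)·9 = p·7+(1-p)·7 ⇒ p(-6) = (1-p)(-2) ⇒ p = 1/4

P1 mixes 1/4 on A; P2 mixes 1/3 on P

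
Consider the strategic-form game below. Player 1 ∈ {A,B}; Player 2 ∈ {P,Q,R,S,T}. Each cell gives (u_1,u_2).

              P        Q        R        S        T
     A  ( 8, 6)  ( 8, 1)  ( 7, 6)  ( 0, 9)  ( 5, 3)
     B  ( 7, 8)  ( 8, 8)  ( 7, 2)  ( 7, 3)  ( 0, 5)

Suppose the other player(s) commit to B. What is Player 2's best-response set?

argmax u_2 = {P,Q}

u_2(P vs B) = 8
u_2(Q vs B) = 8
u_2(R vs B) = 2
u_2(S vs B) = 3
u_2(T vs B) = 5
max payoff 8 at {P,Q}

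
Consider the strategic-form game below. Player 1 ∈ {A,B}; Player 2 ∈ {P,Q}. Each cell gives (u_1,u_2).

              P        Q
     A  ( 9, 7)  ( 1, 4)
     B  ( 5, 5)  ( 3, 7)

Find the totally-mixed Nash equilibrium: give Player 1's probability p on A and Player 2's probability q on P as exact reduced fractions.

P1 indiff ⇒ q·9+(1-q)·1 = q·5+(1-q)·3 ⇒ q(4) = (1-q)(2) ⇒ q = 1/3
P2 indiff ⇒ p·7+(1-p)·5 = p·4+(1-p)·7 ⇒ p(3) = (1-p)(2) ⇒ p = 2/5

(p,q) = (2/5, 1/3)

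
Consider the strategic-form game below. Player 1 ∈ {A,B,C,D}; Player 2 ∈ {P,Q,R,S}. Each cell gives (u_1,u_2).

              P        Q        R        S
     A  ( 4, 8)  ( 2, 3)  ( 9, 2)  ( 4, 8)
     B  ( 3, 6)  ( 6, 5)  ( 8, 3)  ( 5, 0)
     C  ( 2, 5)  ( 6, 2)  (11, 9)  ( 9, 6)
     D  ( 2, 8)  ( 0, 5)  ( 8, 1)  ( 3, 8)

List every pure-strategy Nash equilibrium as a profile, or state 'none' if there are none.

NE set: (A,P), (C,R)

(A,P): NE
(A,Q): not NE [P1→C gives 6>2; P2→S gives 8>3]
(A,R): not NE [P1→C gives 11>9; P2→S gives 8>2]
(A,S): not NE [P1→C gives 9>4]
(B,P): not NE [P1→A gives 4>3]
(B,Q): not NE [P2→P gives 6>5]
(B,R): not NE [P1→C gives 11>8; P2→P gives 6>3]
(B,S): not NE [P1→C gives 9>5; P2→P gives 6>0]
(C,P): not NE [P1→A gives 4>2; P2→R gives 9>5]
(C,Q): not NE [P2→R gives 9>2]
(C,R): NE
(C,S): not NE [P2→R gives 9>6]
(D,P): not NE [P1→A gives 4>2]
(D,Q): not NE [P1→C gives 6>0; P2→S gives 8>5]
(D,R): not NE [P1→C gives 11>8; P2→S gives 8>1]
(D,S): not NE [P1→C gives 9>3]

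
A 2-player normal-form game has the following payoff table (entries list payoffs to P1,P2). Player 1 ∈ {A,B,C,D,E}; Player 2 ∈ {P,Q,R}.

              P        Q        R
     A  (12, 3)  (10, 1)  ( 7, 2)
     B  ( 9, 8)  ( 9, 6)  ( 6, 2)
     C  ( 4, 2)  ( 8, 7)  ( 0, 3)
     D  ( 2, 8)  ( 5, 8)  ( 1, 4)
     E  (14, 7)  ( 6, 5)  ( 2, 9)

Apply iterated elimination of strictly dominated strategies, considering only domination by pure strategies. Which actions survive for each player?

Survivors P1:{A,E} P2:{P,R}

P1 drop B (A beats it: P:12>9 Q:10>9 R:7>6)
P1 drop C (A beats it: P:12>4 Q:10>8 R:7>0)
P1 drop D (A beats it: P:12>2 Q:10>5 R:7>1)
P2 drop Q (P beats it: A:3>1 E:7>5)
P1→{A,E} P2→{P,R}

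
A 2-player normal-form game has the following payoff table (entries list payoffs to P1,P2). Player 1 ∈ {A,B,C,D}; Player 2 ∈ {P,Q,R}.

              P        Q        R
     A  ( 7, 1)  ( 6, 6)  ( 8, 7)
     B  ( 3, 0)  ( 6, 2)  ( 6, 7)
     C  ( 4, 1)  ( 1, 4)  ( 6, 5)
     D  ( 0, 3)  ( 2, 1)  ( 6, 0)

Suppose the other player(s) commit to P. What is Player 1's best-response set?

u_1(A vs P) = 7
u_1(B vs P) = 3
u_1(C vs P) = 4
u_1(D vs P) = 0
max payoff 7 at {A}

P1 best: {A}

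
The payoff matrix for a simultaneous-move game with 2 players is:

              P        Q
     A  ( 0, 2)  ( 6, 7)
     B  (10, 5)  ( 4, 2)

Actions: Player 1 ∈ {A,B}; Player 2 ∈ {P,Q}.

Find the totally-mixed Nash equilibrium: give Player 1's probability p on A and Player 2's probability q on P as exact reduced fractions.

p=3/8, q=1/6

P1 indiff ⇒ q·0+(1-q)·6 = q·10+(1-q)·4 ⇒ q(-10) = (1-q)(-2) ⇒ q = 1/6
P2 indiff ⇒ p·2+(1-p)·5 = p·7+(1-p)·2 ⇒ p(-5) = (1-p)(-3) ⇒ p = 3/8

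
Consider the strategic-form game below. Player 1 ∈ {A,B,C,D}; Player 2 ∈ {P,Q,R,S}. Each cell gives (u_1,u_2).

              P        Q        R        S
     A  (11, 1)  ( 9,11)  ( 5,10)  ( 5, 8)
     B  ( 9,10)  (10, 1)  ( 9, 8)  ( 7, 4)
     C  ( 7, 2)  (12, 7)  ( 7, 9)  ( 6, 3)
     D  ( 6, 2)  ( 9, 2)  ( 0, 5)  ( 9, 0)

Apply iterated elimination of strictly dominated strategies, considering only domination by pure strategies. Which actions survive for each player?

P2 drop S (R beats it: A:10>8 B:8>4 C:9>3 D:5>0)
P1 drop D (B beats it: P:9>6 Q:10>9 R:9>0)
P1→{A,B,C} P2→{P,Q,R}

IESDS → P1:{A,B,C} P2:{P,Q,R}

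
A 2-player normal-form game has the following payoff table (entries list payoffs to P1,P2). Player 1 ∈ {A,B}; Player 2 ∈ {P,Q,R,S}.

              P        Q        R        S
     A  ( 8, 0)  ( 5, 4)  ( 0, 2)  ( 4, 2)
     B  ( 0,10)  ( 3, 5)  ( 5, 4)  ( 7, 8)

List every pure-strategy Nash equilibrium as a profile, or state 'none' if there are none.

NE set: (A,Q)

(A,P): not NE [P2→Q gives 4>0]
(A,Q): NE
(A,R): not NE [P1→B gives 5>0; P2→Q gives 4>2]
(A,S): not NE [P1→B gives 7>4; P2→Q gives 4>2]
(B,P): not NE [P1→A gives 8>0]
(B,Q): not NE [P1→A gives 5>3; P2→P gives 10>5]
(B,R): not NE [P2→P gives 10>4]
(B,S): not NE [P2→P gives 10>8]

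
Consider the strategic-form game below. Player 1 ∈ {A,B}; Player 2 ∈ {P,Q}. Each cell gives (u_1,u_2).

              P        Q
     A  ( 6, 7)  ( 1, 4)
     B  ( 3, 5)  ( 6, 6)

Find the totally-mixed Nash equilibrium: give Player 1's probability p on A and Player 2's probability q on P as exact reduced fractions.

(p,q) = (1/4, 5/8)

P1 indiff ⇒ q·6+(1-q)·1 = q·3+(1-q)·6 ⇒ q(3) = (1-q)(5) ⇒ q = 5/8
P2 indiff ⇒ p·7+(1-p)·5 = p·4+(1-p)·6 ⇒ p(3) = (1-p)(1) ⇒ p = 1/4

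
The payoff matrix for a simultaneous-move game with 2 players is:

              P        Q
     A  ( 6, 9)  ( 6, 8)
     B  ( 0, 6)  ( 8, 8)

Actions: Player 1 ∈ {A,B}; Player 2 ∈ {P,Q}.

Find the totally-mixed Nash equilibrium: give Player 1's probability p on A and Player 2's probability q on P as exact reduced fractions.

p=2/3, q=1/4

P1 indiff ⇒ q·6+(1-q)·6 = q·0+(1-q)·8 ⇒ q(6) = (1-q)(2) ⇒ q = 1/4
P2 indiff ⇒ p·9+(1-p)·6 = p·8+(1-p)·8 ⇒ p(1) = (1-p)(2) ⇒ p = 2/3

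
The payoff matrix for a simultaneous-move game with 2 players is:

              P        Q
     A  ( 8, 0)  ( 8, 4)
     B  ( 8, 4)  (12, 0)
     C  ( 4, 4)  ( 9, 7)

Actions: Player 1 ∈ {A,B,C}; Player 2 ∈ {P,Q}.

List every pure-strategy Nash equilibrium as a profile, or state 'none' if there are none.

PSNE = {(B,P)}

(A,P): not NE [P2→Q gives 4>0]
(A,Q): not NE [P1→B gives 12>8]
(B,P): NE
(B,Q): not NE [P2→P gives 4>0]
(C,P): not NE [P1→B gives 8>4; P2→Q gives 7>4]
(C,Q): not NE [P1→B gives 12>9]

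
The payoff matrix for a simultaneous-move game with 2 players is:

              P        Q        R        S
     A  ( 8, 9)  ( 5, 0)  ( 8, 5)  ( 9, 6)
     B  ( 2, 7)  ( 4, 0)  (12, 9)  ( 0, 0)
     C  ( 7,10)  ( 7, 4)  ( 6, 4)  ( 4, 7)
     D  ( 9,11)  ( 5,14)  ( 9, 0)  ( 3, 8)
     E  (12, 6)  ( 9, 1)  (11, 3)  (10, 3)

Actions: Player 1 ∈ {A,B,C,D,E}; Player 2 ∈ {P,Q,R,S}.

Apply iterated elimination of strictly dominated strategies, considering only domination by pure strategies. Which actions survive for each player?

IESDS → P1:{B,E} P2:{P,R}

P1 drop A (E beats it: P:12>8 Q:9>5 R:11>8 S:10>9)
P1 drop C (E beats it: P:12>7 Q:9>7 R:11>6 S:10>4)
P1 drop D (E beats it: P:12>9 Q:9>5 R:11>9 S:10>3)
P2 drop Q (P beats it: B:7>0 E:6>1)
P2 drop S (P beats it: B:7>0 E:6>3)
P1→{B,E} P2→{P,R}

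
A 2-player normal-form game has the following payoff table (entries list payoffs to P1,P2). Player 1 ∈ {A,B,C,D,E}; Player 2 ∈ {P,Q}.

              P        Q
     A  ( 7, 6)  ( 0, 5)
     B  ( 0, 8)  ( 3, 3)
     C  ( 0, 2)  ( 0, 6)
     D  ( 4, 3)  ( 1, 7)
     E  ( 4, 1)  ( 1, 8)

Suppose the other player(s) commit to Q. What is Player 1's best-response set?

u_1(A vs Q) = 0
u_1(B vs Q) = 3
u_1(C vs Q) = 0
u_1(D vs Q) = 1
u_1(E vs Q) = 1
max payoff 3 at {B}

argmax u_1 = {B}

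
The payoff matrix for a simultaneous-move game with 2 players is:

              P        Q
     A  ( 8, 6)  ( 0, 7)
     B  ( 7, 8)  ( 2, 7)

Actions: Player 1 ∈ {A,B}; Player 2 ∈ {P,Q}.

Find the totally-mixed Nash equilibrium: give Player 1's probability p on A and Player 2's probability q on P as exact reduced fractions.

P1 indiff ⇒ q·8+(1-q)·0 = q·7+(1-q)·2 ⇒ q(1) = (1-q)(2) ⇒ q = 2/3
P2 indiff ⇒ p·6+(1-p)·8 = p·7+(1-p)·7 ⇒ p(-1) = (1-p)(-1) ⇒ p = 1/2

p=1/2, q=2/3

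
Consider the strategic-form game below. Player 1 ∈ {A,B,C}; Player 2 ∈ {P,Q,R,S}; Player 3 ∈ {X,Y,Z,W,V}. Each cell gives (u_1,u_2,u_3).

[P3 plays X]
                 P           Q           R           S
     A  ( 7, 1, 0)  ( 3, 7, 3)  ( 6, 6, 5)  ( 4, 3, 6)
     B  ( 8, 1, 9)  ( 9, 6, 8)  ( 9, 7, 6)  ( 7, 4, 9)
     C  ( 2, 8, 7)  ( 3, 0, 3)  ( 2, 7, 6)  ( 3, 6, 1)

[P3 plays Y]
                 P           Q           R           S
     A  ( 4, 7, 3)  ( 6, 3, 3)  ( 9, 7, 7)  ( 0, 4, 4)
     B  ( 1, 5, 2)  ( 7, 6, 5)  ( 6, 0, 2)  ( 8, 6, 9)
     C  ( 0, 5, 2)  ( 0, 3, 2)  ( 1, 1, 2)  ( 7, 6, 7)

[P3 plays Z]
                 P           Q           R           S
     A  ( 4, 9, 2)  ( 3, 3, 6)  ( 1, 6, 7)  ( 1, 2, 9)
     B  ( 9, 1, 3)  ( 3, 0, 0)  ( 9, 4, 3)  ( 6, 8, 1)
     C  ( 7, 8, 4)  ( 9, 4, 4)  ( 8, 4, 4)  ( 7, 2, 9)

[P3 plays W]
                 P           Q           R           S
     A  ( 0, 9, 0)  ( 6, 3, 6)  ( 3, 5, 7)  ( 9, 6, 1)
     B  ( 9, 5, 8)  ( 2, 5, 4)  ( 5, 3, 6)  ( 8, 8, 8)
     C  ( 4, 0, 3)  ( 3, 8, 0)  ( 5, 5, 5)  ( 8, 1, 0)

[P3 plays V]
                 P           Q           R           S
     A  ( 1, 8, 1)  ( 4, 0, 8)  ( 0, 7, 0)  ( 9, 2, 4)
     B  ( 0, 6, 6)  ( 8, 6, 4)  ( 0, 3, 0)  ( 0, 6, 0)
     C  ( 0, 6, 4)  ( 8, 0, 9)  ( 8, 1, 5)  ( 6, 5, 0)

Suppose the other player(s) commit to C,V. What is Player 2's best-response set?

u_2(P vs C,V) = 6
u_2(Q vs C,V) = 0
u_2(R vs C,V) = 1
u_2(S vs C,V) = 5
max payoff 6 at {P}

argmax u_2 = {P}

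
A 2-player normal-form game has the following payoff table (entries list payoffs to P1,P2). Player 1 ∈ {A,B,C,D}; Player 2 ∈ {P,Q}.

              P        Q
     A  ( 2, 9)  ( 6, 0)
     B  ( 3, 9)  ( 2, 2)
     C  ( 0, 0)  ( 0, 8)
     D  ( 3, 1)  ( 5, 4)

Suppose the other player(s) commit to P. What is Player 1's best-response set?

u_1(A vs P) = 2
u_1(B vs P) = 3
u_1(C vs P) = 0
u_1(D vs P) = 3
max payoff 3 at {B,D}

argmax u_1 = {B,D}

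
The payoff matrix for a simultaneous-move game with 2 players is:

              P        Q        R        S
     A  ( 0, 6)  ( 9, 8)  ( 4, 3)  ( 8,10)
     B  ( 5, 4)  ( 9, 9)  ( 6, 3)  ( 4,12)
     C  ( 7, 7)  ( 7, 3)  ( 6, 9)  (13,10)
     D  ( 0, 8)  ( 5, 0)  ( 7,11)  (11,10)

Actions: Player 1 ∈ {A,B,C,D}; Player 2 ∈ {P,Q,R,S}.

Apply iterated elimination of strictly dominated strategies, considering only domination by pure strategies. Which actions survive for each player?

P2 drop P (S beats it: A:10>6 B:12>4 C:10>7 D:10>8)
P2 drop Q (S beats it: A:10>8 B:12>9 C:10>3 D:10>0)
P1 drop A (C beats it: R:6>4 S:13>8)
P1 drop B (D beats it: R:7>6 S:11>4)
P1→{C,D} P2→{R,S}

IESDS → P1:{C,D} P2:{R,S}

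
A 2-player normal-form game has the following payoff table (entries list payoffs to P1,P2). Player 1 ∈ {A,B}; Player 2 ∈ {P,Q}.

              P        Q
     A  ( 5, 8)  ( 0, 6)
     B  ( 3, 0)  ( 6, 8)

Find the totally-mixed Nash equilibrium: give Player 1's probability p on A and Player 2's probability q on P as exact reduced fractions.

(p,q) = (4/5, 3/4)

P1 indiff ⇒ q·5+(1-q)·0 = q·3+(1-q)·6 ⇒ q(2) = (1-q)(6) ⇒ q = 3/4
P2 indiff ⇒ p·8+(1-p)·0 = p·6+(1-p)·8 ⇒ p(2) = (1-p)(8) ⇒ p = 4/5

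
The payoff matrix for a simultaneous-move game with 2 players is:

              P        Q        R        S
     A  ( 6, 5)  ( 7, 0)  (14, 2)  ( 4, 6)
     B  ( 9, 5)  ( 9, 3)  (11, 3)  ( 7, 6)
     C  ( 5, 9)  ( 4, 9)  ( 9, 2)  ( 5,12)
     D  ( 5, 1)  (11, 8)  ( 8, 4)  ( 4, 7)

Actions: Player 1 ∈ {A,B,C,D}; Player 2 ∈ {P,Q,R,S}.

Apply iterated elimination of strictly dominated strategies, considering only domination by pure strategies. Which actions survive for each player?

P1 drop C (B beats it: P:9>5 Q:9>4 R:11>9 S:7>5)
P2 drop P (S beats it: A:6>5 B:6>5 D:7>1)
P2 drop R (S beats it: A:6>2 B:6>3 D:7>4)
P1 drop A (B beats it: Q:9>7 S:7>4)
P1→{B,D} P2→{Q,S}

Remaining: P1:{B,D} P2:{Q,S}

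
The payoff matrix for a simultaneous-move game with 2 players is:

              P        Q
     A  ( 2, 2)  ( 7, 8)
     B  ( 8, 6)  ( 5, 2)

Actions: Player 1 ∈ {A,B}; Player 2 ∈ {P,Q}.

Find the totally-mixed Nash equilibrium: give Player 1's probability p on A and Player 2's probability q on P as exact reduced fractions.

p=2/5, q=1/4

P1 indiff ⇒ q·2+(1-q)·7 = q·8+(1-q)·5 ⇒ q(-6) = (1-q)(-2) ⇒ q = 1/4
P2 indiff ⇒ p·2+(1-p)·6 = p·8+(1-p)·2 ⇒ p(-6) = (1-p)(-4) ⇒ p = 2/5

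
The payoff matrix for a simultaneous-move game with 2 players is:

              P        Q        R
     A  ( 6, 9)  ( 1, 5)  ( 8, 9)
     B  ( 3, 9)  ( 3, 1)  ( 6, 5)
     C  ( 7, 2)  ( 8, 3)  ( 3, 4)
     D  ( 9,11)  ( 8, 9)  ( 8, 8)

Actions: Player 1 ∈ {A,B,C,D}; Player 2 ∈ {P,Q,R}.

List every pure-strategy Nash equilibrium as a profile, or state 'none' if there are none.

PSNE = {(A,R), (D,P)}

(A,P): not NE [P1→D gives 9>6]
(A,Q): not NE [P1→D gives 8>1; P2→R gives 9>5]
(A,R): NE
(B,P): not NE [P1→D gives 9>3]
(B,Q): not NE [P1→D gives 8>3; P2→P gives 9>1]
(B,R): not NE [P1→D gives 8>6; P2→P gives 9>5]
(C,P): not NE [P1→D gives 9>7; P2→R gives 4>2]
(C,Q): not NE [P2→R gives 4>3]
(C,R): not NE [P1→D gives 8>3]
(D,P): NE
(D,Q): not NE [P2→P gives 11>9]
(D,R): not NE [P2→P gives 11>8]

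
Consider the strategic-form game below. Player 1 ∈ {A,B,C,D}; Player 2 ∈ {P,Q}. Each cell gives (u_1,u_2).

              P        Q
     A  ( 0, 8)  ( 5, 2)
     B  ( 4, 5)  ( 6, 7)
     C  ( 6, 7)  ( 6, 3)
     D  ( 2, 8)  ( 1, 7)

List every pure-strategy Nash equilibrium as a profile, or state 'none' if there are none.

(A,P): not NE [P1→C gives 6>0]
(A,Q): not NE [P1→C gives 6>5; P2→P gives 8>2]
(B,P): not NE [P1→C gives 6>4; P2→Q gives 7>5]
(B,Q): NE
(C,P): NE
(C,Q): not NE [P2→P gives 7>3]
(D,P): not NE [P1→C gives 6>2]
(D,Q): not NE [P1→C gives 6>1; P2→P gives 8>7]

NE set: (B,Q), (C,P)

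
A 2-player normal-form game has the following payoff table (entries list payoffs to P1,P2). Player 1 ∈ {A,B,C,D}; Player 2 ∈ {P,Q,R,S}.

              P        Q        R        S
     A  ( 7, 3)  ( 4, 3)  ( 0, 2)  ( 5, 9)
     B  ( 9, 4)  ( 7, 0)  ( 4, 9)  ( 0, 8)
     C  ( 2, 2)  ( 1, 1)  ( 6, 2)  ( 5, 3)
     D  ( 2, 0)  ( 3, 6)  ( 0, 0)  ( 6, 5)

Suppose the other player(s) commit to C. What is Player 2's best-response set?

u_2(P vs C) = 2
u_2(Q vs C) = 1
u_2(R vs C) = 2
u_2(S vs C) = 3
max payoff 3 at {S}

argmax u_2 = {S}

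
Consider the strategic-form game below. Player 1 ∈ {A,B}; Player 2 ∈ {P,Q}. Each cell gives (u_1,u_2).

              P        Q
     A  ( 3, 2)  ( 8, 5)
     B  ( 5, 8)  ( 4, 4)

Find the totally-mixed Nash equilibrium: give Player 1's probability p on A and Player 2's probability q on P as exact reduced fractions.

P1 mixes 4/7 on A; P2 mixes 2/3 on P

P1 indiff ⇒ q·3+(1-q)·8 = q·5+(1-q)·4 ⇒ q(-2) = (1-q)(-4) ⇒ q = 2/3
P2 indiff ⇒ p·2+(1-p)·8 = p·5+(1-p)·4 ⇒ p(-3) = (1-p)(-4) ⇒ p = 4/7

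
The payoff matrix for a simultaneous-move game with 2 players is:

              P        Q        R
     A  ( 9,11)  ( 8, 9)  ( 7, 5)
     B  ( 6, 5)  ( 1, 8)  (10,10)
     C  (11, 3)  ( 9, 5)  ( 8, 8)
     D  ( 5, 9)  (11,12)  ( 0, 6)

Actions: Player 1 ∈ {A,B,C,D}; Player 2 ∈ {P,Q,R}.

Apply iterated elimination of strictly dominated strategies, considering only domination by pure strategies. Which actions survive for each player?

Remaining: P1:{B,C,D} P2:{Q,R}

P1 drop A (C beats it: P:11>9 Q:9>8 R:8>7)
P2 drop P (Q beats it: B:8>5 C:5>3 D:12>9)
P1→{B,C,D} P2→{Q,R}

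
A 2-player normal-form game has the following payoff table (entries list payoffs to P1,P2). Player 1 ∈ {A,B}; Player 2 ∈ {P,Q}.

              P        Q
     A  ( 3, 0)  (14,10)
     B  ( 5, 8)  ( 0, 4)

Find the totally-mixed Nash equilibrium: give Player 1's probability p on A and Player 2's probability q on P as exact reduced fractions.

P1 indiff ⇒ q·3+(1-q)·14 = q·5+(1-q)·0 ⇒ q(-2) = (1-q)(-14) ⇒ q = 7/8
P2 indiff ⇒ p·0+(1-p)·8 = p·10+(1-p)·4 ⇒ p(-10) = (1-p)(-4) ⇒ p = 2/7

p=2/7, q=7/8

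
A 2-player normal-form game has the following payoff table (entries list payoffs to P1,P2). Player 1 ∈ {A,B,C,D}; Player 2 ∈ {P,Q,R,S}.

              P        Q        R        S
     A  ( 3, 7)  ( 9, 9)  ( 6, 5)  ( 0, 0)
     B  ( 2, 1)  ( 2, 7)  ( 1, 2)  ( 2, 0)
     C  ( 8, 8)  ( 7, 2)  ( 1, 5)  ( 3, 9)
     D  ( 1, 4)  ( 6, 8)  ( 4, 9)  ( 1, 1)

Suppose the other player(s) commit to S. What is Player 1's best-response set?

u_1(A vs S) = 0
u_1(B vs S) = 2
u_1(C vs S) = 3
u_1(D vs S) = 1
max payoff 3 at {C}

P1 best: {C}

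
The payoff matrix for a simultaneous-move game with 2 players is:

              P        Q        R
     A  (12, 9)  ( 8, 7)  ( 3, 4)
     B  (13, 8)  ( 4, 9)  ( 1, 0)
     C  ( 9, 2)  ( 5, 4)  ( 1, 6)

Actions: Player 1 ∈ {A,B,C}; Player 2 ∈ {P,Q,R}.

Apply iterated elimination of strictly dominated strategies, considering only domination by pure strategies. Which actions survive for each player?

P1 drop C (A beats it: P:12>9 Q:8>5 R:3>1)
P2 drop R (P beats it: A:9>4 B:8>0)
P1→{A,B} P2→{P,Q}

Remaining: P1:{A,B} P2:{P,Q}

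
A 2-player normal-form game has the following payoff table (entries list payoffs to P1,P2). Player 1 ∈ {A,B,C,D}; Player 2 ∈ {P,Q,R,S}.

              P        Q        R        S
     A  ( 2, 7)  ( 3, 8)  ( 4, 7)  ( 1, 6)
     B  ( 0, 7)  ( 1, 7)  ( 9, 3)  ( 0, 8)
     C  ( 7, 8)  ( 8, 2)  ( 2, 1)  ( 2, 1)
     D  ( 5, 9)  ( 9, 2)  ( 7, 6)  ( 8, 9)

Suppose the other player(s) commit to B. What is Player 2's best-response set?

BR_2 = {S}

u_2(P vs B) = 7
u_2(Q vs B) = 7
u_2(R vs B) = 3
u_2(S vs B) = 8
max payoff 8 at {S}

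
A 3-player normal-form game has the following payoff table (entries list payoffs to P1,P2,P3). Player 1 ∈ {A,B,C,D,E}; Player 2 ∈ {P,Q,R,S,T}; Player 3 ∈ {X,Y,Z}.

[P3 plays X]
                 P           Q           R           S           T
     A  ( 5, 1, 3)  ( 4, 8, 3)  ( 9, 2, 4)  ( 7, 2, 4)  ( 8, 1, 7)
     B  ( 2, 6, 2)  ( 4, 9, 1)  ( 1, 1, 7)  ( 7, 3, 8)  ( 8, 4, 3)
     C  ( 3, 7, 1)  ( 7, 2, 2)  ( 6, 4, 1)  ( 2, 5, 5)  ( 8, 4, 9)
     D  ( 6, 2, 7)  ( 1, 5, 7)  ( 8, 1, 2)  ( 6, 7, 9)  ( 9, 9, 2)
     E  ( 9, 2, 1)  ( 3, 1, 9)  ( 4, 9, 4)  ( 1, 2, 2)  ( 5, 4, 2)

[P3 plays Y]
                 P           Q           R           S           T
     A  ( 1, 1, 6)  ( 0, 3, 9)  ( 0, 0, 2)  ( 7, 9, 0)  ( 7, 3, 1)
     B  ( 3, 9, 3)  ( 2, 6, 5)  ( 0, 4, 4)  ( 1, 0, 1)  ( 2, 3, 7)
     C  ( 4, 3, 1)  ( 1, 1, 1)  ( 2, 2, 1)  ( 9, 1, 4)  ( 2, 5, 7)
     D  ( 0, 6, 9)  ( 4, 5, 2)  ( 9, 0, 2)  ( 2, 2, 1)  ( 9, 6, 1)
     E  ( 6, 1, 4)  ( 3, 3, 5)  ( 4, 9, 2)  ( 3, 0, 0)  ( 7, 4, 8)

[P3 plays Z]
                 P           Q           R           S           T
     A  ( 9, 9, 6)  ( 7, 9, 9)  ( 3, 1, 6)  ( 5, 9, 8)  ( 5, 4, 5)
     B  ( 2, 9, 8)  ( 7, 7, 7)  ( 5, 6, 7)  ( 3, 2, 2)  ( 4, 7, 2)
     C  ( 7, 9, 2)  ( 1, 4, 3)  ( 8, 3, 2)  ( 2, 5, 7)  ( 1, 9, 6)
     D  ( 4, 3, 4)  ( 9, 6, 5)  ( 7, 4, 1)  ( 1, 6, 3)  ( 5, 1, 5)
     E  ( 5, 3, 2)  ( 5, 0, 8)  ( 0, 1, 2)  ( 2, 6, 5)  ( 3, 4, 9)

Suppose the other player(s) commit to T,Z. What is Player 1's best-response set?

P1 best: {A,D}

u_1(A vs T,Z) = 5
u_1(B vs T,Z) = 4
u_1(C vs T,Z) = 1
u_1(D vs T,Z) = 5
u_1(E vs T,Z) = 3
max payoff 5 at {A,D}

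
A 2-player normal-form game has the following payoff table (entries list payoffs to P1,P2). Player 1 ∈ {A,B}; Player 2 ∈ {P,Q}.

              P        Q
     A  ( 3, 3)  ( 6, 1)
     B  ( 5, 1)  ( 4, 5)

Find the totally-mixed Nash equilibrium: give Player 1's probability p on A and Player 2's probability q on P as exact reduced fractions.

P1 indiff ⇒ q·3+(1-q)·6 = q·5+(1-q)·4 ⇒ q(-2) = (1-q)(-2) ⇒ q = 1/2
P2 indiff ⇒ p·3+(1-p)·1 = p·1+(1-p)·5 ⇒ p(2) = (1-p)(4) ⇒ p = 2/3

p=2/3, q=1/2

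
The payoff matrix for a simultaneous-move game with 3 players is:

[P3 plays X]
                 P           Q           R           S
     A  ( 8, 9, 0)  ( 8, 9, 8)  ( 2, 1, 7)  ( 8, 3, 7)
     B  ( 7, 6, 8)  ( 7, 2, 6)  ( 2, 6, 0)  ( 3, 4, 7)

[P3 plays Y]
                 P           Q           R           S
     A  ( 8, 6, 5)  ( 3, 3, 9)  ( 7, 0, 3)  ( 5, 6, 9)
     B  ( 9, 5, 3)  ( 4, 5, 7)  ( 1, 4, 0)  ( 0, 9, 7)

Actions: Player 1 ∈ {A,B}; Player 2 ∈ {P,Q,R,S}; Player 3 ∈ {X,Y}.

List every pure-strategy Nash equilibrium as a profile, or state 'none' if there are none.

NE set: (A,S,Y), (B,R,X)

(A,P,X): not NE [P3→Y gives 5>0]
(A,P,Y): not NE [P1→B gives 9>8]
(A,Q,X): not NE [P3→Y gives 9>8]
(A,Q,Y): not NE [P1→B gives 4>3; P2→S gives 6>3]
(A,R,X): not NE [P2→Q gives 9>1]
(A,R,Y): not NE [P2→S gives 6>0; P3→X gives 7>3]
(A,S,X): not NE [P2→Q gives 9>3; P3→Y gives 9>7]
(A,S,Y): NE
(B,P,X): not NE [P1→A gives 8>7]
(B,P,Y): not NE [P2→S gives 9>5; P3→X gives 8>3]
(B,Q,X): not NE [P1→A gives 8>7; P2→R gives 6>2; P3→Y gives 7>6]
(B,Q,Y): not NE [P2→S gives 9>5]
(B,R,X): NE
(B,R,Y): not NE [P1→A gives 7>1; P2→S gives 9>4]
(B,S,X): not NE [P1→A gives 8>3; P2→R gives 6>4]
(B,S,Y): not NE [P1→A gives 5>0]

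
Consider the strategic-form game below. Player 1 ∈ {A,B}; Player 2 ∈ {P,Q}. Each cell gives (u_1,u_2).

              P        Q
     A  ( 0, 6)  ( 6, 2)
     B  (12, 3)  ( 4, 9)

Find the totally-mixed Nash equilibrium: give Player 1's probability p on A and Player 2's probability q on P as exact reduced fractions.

P1 indiff ⇒ q·0+(1-q)·6 = q·12+(1-q)·4 ⇒ q(-12) = (1-q)(-2) ⇒ q = 1/7
P2 indiff ⇒ p·6+(1-p)·3 = p·2+(1-p)·9 ⇒ p(4) = (1-p)(6) ⇒ p = 3/5

p=3/5, q=1/7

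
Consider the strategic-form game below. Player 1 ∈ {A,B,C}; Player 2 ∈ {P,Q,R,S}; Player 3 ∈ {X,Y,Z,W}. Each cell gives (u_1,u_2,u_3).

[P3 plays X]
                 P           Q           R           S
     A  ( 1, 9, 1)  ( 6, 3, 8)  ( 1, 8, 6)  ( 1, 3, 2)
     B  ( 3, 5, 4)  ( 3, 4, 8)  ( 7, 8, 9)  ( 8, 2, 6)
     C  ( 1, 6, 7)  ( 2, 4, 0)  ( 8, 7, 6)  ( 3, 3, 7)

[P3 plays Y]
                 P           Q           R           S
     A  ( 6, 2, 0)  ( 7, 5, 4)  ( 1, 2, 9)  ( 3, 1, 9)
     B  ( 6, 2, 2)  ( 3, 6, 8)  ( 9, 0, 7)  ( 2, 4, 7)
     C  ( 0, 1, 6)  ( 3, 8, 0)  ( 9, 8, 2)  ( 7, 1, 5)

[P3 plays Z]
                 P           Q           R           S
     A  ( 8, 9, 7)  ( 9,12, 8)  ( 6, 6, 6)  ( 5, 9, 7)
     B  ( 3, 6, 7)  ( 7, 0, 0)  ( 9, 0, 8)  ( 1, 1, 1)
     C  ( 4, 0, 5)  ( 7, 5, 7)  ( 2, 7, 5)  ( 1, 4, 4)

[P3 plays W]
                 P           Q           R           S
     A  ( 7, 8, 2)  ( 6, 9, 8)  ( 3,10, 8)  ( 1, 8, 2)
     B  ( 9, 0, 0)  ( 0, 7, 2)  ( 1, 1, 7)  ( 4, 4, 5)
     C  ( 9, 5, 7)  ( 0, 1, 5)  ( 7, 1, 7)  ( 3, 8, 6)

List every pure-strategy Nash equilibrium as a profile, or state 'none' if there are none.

(A,P,X): not NE [P1→B gives 3>1; P3→Z gives 7>1]
(A,P,Y): not NE [P2→Q gives 5>2; P3→Z gives 7>0]
(A,P,Z): not NE [P2→Q gives 12>9]
(A,P,W): not NE [P1→C gives 9>7; P2→R gives 10>8; P3→Z gives 7>2]
(A,Q,X): not NE [P2→P gives 9>3]
(A,Q,Y): not NE [P3→W gives 8>4]
(A,Q,Z): NE
(A,Q,W): not NE [P2→R gives 10>9]
(A,R,X): not NE [P1→C gives 8>1; P2→P gives 9>8; P3→Y gives 9>6]
(A,R,Y): not NE [P1→C gives 9>1; P2→Q gives 5>2]
(A,R,Z): not NE [P1→B gives 9>6; P2→Q gives 12>6; P3→Y gives 9>6]
(A,R,W): not NE [P1→C gives 7>3; P3→Y gives 9>8]
(A,S,X): not NE [P1→B gives 8>1; P2→P gives 9>3; P3→Y gives 9>2]
(A,S,Y): not NE [P1→C gives 7>3; P2→Q gives 5>1]
(A,S,Z): not NE [P2→Q gives 12>9; P3→Y gives 9>7]
(A,S,W): not NE [P1→B gives 4>1; P2→R gives 10>8; P3→Y gives 9>2]
(B,P,X): not NE [P2→R gives 8>5; P3→Z gives 7>4]
(B,P,Y): not NE [P2→Q gives 6>2; P3→Z gives 7>2]
(B,P,Z): not NE [P1→A gives 8>3]
(B,P,W): not NE [P2→Q gives 7>0; P3→Z gives 7>0]
(B,Q,X): not NE [P1→A gives 6>3; P2→R gives 8>4]
(B,Q,Y): not NE [P1→A gives 7>3]
(B,Q,Z): not NE [P1→A gives 9>7; P2→P gives 6>0; P3→Y gives 8>0]
(B,Q,W): not NE [P1→A gives 6>0; P3→Y gives 8>2]
(B,R,X): not NE [P1→C gives 8>7]
(B,R,Y): not NE [P2→Q gives 6>0; P3→X gives 9>7]
(B,R,Z): not NE [P2→P gives 6>0; P3→X gives 9>8]
(B,R,W): not NE [P1→C gives 7>1; P2→Q gives 7>1; P3→X gives 9>7]
(B,S,X): not NE [P2→R gives 8>2; P3→Y gives 7>6]
(B,S,Y): not NE [P1→C gives 7>2; P2→Q gives 6>4]
(B,S,Z): not NE [P1→A gives 5>1; P2→P gives 6>1; P3→Y gives 7>1]
(B,S,W): not NE [P2→Q gives 7>4; P3→Y gives 7>5]
(C,P,X): not NE [P1→B gives 3>1; P2→R gives 7>6]
(C,P,Y): not NE [P1→B gives 6>0; P2→R gives 8>1; P3→W gives 7>6]
(C,P,Z): not NE [P1→A gives 8>4; P2→R gives 7>0; P3→W gives 7>5]
(C,P,W): not NE [P2→S gives 8>5]
(C,Q,X): not NE [P1→A gives 6>2; P2→R gives 7>4; P3→Z gives 7>0]
(C,Q,Y): not NE [P1→A gives 7>3; P3→Z gives 7>0]
(C,Q,Z): not NE [P1→A gives 9>7; P2→R gives 7>5]
(C,Q,W): not NE [P1→A gives 6>0; P2→S gives 8>1; P3→Z gives 7>5]
(C,R,X): not NE [P3→W gives 7>6]
(C,R,Y): not NE [P3→W gives 7>2]
(C,R,Z): not NE [P1→B gives 9>2; P3→W gives 7>5]
(C,R,W): not NE [P2→S gives 8>1]
(C,S,X): not NE [P1→B gives 8>3; P2→R gives 7>3]
(C,S,Y): not NE [P2→R gives 8>1; P3→X gives 7>5]
(C,S,Z): not NE [P1→A gives 5>1; P2→R gives 7>4; P3→X gives 7>4]
(C,S,W): not NE [P1→B gives 4>3; P3→X gives 7>6]

Nash profiles: (A,Q,Z)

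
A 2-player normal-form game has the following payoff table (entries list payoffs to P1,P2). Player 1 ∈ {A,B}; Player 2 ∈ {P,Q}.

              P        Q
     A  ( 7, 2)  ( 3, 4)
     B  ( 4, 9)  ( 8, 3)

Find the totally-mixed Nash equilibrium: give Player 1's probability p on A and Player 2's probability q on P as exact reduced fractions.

(p,q) = (3/4, 5/8)

P1 indiff ⇒ q·7+(1-q)·3 = q·4+(1-q)·8 ⇒ q(3) = (1-q)(5) ⇒ q = 5/8
P2 indiff ⇒ p·2+(1-p)·9 = p·4+(1-p)·3 ⇒ p(-2) = (1-p)(-6) ⇒ p = 3/4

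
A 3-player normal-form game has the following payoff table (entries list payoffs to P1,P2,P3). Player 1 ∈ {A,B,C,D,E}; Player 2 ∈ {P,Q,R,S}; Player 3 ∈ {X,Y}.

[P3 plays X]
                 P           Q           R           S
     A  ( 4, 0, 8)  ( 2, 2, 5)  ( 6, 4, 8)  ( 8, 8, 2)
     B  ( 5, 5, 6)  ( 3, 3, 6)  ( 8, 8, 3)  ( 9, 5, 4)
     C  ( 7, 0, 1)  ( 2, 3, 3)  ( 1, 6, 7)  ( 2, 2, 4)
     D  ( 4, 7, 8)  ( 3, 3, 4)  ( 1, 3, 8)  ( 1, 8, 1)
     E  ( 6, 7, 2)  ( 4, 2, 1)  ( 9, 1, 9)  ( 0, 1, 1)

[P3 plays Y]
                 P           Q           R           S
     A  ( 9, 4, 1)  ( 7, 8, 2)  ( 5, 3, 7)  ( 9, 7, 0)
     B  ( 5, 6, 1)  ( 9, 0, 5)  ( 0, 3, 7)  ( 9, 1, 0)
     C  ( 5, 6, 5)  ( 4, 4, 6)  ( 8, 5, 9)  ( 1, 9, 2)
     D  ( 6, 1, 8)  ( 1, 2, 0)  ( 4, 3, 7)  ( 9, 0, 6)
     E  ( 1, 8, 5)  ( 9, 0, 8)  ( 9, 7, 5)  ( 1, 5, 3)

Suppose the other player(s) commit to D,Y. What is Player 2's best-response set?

P2 best: {R}

u_2(P vs D,Y) = 1
u_2(Q vs D,Y) = 2
u_2(R vs D,Y) = 3
u_2(S vs D,Y) = 0
max payoff 3 at {R}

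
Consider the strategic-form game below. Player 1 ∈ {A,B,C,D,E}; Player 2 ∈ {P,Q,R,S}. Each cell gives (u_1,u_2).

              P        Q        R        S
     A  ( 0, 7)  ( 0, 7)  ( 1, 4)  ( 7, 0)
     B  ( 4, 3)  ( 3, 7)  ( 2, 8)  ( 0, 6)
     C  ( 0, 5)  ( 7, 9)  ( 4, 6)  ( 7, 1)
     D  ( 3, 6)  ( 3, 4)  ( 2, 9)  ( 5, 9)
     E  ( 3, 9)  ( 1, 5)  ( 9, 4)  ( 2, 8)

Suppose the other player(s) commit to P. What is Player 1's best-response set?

BR_1 = {B}

u_1(A vs P) = 0
u_1(B vs P) = 4
u_1(C vs P) = 0
u_1(D vs P) = 3
u_1(E vs P) = 3
max payoff 4 at {B}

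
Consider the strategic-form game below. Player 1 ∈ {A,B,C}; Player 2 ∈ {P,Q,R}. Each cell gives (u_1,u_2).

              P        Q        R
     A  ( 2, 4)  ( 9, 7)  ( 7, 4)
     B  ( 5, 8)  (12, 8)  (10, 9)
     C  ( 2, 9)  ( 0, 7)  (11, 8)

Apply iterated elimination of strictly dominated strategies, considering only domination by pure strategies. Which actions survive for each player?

IESDS → P1:{B,C} P2:{P,R}

P1 drop A (B beats it: P:5>2 Q:12>9 R:10>7)
P2 drop Q (R beats it: B:9>8 C:8>7)
P1→{B,C} P2→{P,R}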